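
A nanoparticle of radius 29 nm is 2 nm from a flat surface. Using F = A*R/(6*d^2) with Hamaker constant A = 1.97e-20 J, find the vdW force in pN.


Convert to SI: R = 29 nm = 2.9e-08 m, d = 2 nm = 2e-09 m
F = A * R / (6 * d^2)
F = 1.97e-20 * 2.9e-08 / (6 * (2e-09)^2)
F = 2.38042e-11 N = 23.804 pN

23.804


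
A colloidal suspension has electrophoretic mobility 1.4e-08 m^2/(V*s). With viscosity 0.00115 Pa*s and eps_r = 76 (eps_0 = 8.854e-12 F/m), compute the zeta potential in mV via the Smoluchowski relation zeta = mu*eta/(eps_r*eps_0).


Smoluchowski equation: zeta = mu * eta / (eps_r * eps_0)
zeta = 1.4e-08 * 0.00115 / (76 * 8.854e-12)
zeta = 0.023926 V = 23.93 mV

23.93


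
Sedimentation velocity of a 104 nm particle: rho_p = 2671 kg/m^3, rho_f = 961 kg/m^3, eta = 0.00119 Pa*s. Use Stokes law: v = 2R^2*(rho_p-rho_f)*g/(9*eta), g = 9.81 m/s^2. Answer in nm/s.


Radius R = 104/2 nm = 5.2e-08 m
Density difference = 2671 - 961 = 1710 kg/m^3
v = 2 * R^2 * (rho_p - rho_f) * g / (9 * eta)
v = 2 * (5.2e-08)^2 * 1710 * 9.81 / (9 * 0.00119)
v = 8.47056e-09 m/s = 8.4706 nm/s

8.4706


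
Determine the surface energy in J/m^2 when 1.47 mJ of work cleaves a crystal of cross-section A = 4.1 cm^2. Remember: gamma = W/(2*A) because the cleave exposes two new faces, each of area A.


Convert: A = 4.1 cm^2 = 0.00041 m^2, W = 1.47 mJ = 0.00147 J
Cleaving exposes two faces of area A, so total new surface = 2*A and gamma = W / (2*A)
gamma = 0.00147 / (2 * 0.00041)
gamma = 1.793 J/m^2

1.793


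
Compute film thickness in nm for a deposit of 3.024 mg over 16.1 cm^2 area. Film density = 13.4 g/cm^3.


Convert: m = 3.024 mg = 3.0240e-06 kg, A = 16.1 cm^2 = 1.6100e-03 m^2, rho = 13.4 g/cm^3 = 13400 kg/m^3
t = m / (A * rho)
t = 3.0240e-06 / (1.6100e-03 * 13400)
t = 1.4017e-07 m = 140.2 nm

140.2


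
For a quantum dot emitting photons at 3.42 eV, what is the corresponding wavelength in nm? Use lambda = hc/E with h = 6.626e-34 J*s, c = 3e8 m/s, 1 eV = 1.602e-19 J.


Convert energy: E = 3.42 eV = 3.42 * 1.602e-19 = 5.47884e-19 J
lambda = h*c / E = 6.626e-34 * 3e8 / 5.47884e-19
lambda = 3.62814e-07 m = 362.8 nm

362.8


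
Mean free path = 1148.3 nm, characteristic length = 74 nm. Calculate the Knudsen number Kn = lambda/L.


Knudsen number Kn = lambda / L
Kn = 1148.3 / 74
Kn = 15.5176

15.5176


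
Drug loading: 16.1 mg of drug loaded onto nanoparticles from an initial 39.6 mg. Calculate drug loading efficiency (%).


Drug loading efficiency = (drug loaded / drug initial) * 100
DLE = 16.1 / 39.6 * 100
DLE = 0.4066 * 100
DLE = 40.66%

40.66


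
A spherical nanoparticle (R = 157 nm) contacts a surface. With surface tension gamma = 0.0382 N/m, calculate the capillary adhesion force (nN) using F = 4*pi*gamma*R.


Convert radius: R = 157 nm = 1.57e-07 m
F = 4 * pi * gamma * R
F = 4 * pi * 0.0382 * 1.57e-07
F = 7.53656e-08 N = 75.3656 nN

75.3656


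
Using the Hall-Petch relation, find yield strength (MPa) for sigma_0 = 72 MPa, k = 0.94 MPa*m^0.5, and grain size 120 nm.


d = 120 nm = 1.2e-07 m
sqrt(d) = 0.0003464102
Hall-Petch contribution = k / sqrt(d) = 0.94 / 0.0003464102 = 2713.5 MPa
sigma = sigma_0 + k/sqrt(d) = 72 + 2713.5 = 2785.5 MPa

2785.5


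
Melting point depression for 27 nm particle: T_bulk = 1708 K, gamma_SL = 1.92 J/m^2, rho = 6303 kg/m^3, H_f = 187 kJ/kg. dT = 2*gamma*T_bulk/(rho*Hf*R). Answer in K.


Radius R = 27/2 = 13.5 nm = 1.35e-08 m
Convert H_f = 187 kJ/kg = 187000 J/kg
dT = 2 * gamma_SL * T_bulk / (rho * H_f * R)
dT = 2 * 1.92 * 1708 / (6303 * 187000 * 1.35e-08)
dT = 412.2 K

412.2


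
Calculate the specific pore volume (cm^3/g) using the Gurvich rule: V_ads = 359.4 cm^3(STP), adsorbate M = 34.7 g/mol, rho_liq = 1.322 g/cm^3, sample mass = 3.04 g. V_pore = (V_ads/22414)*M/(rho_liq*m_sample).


Moles adsorbed n = V_ads / 22414 = 359.4 / 22414 = 1.603462e-02 mol
Liquid volume V_liq = n * M / rho_liq = 1.603462e-02 * 34.7 / 1.322 = 0.42088 cm^3
Specific pore volume V_pore = V_liq / m_sample = 0.42088 / 3.04
V_pore = 0.1384 cm^3/g

0.1384


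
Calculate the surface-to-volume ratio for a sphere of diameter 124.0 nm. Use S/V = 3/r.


Radius r = 124.0/2 = 62 nm
S/V = 3 / r = 3 / 62
S/V = 0.0484 nm^-1

0.0484


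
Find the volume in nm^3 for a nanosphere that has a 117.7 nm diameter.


Radius r = 117.7/2 = 58.85 nm
Volume V = (4/3) * pi * r^3
V = (4/3) * pi * (58.85)^3
V = 853744.68 nm^3

853744.68


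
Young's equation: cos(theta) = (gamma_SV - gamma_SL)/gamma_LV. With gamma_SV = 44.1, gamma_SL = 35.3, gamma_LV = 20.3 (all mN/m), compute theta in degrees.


cos(theta) = (gamma_SV - gamma_SL) / gamma_LV
cos(theta) = (44.1 - 35.3) / 20.3
cos(theta) = 0.433498
theta = arccos(0.433498) = 64.31 degrees

64.31


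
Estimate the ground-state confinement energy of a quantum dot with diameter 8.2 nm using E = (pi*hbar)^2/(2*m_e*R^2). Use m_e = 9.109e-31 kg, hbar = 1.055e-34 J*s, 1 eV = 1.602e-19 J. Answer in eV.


Radius R = 8.2/2 = 4.1 nm = 4.1e-09 m
E = (pi * 1.055e-34)^2 / (2 * 9.109e-31 * (4.1e-09)^2)
E(J) = 3.58704e-21
E = E(J) / 1.602e-19 = 0.0224 eV

0.0224


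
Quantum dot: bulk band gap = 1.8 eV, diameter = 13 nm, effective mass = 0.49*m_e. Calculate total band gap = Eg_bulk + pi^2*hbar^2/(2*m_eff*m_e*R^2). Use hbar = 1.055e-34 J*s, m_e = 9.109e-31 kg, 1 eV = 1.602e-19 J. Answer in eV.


Radius R = 13/2 nm = 6.5e-09 m
Confinement energy dE = pi^2 * hbar^2 / (2 * m_eff * m_e * R^2)
dE = pi^2 * (1.055e-34)^2 / (2 * 0.49 * 9.109e-31 * (6.5e-09)^2) J, divided by 1.602e-19 J/eV
dE = 0.0182 eV
Total band gap = E_g(bulk) + dE = 1.8 + 0.0182 = 1.8182 eV

1.8182


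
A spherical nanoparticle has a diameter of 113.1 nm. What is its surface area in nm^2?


Radius r = 113.1/2 = 56.55 nm
Surface area SA = 4 * pi * r^2
SA = 4 * pi * (56.55)^2
SA = 40186.03 nm^2

40186.03


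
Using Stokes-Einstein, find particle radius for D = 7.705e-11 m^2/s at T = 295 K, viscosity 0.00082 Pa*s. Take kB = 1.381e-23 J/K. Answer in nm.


Stokes-Einstein: R = kB*T / (6*pi*eta*D)
R = 1.381e-23 * 295 / (6 * pi * 0.00082 * 7.705e-11)
R = 3.4208e-09 m = 3.42 nm

3.42


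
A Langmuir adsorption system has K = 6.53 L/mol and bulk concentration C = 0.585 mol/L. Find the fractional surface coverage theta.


Langmuir isotherm: theta = K*C / (1 + K*C)
K*C = 6.53 * 0.585 = 3.82005
theta = 3.82005 / (1 + 3.82005) = 3.82005 / 4.82005
theta = 0.7925

0.7925


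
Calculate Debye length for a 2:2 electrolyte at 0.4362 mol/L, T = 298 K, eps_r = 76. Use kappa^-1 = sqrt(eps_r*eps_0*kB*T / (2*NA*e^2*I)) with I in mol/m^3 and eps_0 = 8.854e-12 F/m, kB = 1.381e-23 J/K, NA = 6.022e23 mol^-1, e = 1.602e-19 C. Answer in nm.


Ionic strength I = 0.4362 * 2^2 * 1000 = 1744.8 mol/m^3
kappa^-1 = sqrt(76 * 8.854e-12 * 1.381e-23 * 298 / (2 * 6.022e23 * (1.602e-19)^2 * 1744.8))
kappa^-1 = 0.227 nm

0.227


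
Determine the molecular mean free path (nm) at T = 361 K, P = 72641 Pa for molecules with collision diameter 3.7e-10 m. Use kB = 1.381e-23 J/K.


Mean free path: lambda = kB*T / (sqrt(2) * pi * d^2 * P)
lambda = 1.381e-23 * 361 / (sqrt(2) * pi * (3.7e-10)^2 * 72641)
lambda = 1.12837e-07 m
lambda = 112.84 nm

112.84


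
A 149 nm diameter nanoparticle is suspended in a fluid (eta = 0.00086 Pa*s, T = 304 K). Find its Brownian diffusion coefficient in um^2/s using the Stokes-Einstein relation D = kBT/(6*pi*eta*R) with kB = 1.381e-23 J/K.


Radius R = 149/2 = 74.5 nm = 7.45e-08 m
D = kB*T / (6*pi*eta*R)
D = 1.381e-23 * 304 / (6 * pi * 0.00086 * 7.45e-08)
D = 3.47625e-12 m^2/s = 3.476 um^2/s

3.476


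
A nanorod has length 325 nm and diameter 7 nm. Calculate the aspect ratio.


Aspect ratio AR = length / diameter
AR = 325 / 7
AR = 46.43

46.43


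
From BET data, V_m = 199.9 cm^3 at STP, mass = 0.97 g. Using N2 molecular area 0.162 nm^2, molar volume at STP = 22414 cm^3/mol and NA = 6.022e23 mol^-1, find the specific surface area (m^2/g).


Number of moles in monolayer = V_m / 22414 = 199.9 / 22414 = 0.00891853
Number of molecules = moles * NA = 0.00891853 * 6.022e23
SA = molecules * sigma / mass
SA = (199.9 / 22414) * 6.022e23 * 0.162e-18 / 0.97
SA = 897.0 m^2/g

897.0


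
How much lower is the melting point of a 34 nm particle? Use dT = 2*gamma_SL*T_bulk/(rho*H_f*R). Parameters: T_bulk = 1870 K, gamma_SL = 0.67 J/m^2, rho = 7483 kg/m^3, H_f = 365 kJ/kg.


Radius R = 34/2 = 17 nm = 1.7e-08 m
Convert H_f = 365 kJ/kg = 365000 J/kg
dT = 2 * gamma_SL * T_bulk / (rho * H_f * R)
dT = 2 * 0.67 * 1870 / (7483 * 365000 * 1.7e-08)
dT = 54.0 K

54.0


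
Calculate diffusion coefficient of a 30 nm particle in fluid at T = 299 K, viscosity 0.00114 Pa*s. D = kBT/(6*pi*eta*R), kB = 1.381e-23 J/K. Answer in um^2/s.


Radius R = 30/2 = 15 nm = 1.5e-08 m
D = kB*T / (6*pi*eta*R)
D = 1.381e-23 * 299 / (6 * pi * 0.00114 * 1.5e-08)
D = 1.28105e-11 m^2/s = 12.811 um^2/s

12.811


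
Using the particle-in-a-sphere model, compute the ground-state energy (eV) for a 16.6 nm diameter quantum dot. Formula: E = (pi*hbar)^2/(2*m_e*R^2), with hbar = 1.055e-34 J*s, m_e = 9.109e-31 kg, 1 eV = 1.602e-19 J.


Radius R = 16.6/2 = 8.3 nm = 8.3e-09 m
E = (pi * 1.055e-34)^2 / (2 * 9.109e-31 * (8.3e-09)^2)
E(J) = 8.75282e-22
E = E(J) / 1.602e-19 = 0.0055 eV

0.0055


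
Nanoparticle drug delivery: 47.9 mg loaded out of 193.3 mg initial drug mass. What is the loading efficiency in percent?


Drug loading efficiency = (drug loaded / drug initial) * 100
DLE = 47.9 / 193.3 * 100
DLE = 0.2478 * 100
DLE = 24.78%

24.78


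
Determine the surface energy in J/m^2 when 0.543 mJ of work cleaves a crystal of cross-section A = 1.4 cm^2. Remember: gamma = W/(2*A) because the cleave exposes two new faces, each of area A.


Convert: A = 1.4 cm^2 = 0.00014 m^2, W = 0.543 mJ = 0.000543 J
Cleaving exposes two faces of area A, so total new surface = 2*A and gamma = W / (2*A)
gamma = 0.000543 / (2 * 0.00014)
gamma = 1.939 J/m^2

1.939


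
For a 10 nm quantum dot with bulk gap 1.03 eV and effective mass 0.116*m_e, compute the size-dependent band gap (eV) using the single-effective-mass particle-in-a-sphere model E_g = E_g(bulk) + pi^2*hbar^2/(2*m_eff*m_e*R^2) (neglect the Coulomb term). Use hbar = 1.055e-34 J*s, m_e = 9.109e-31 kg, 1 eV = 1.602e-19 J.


Radius R = 10/2 nm = 5e-09 m
Confinement energy dE = pi^2 * hbar^2 / (2 * m_eff * m_e * R^2)
dE = pi^2 * (1.055e-34)^2 / (2 * 0.116 * 9.109e-31 * (5e-09)^2) J, divided by 1.602e-19 J/eV
dE = 0.1298 eV
Total band gap = E_g(bulk) + dE = 1.03 + 0.1298 = 1.1598 eV

1.1598


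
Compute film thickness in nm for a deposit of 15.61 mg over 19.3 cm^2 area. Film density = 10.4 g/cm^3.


Convert: m = 15.61 mg = 1.5610e-05 kg, A = 19.3 cm^2 = 1.9300e-03 m^2, rho = 10.4 g/cm^3 = 10400 kg/m^3
t = m / (A * rho)
t = 1.5610e-05 / (1.9300e-03 * 10400)
t = 7.7770e-07 m = 777.7 nm

777.7


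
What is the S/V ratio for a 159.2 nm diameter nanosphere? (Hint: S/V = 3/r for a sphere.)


Radius r = 159.2/2 = 79.6 nm
S/V = 3 / r = 3 / 79.6
S/V = 0.0377 nm^-1

0.0377


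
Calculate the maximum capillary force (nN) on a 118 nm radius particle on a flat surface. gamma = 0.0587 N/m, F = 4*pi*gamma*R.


Convert radius: R = 118 nm = 1.18e-07 m
F = 4 * pi * gamma * R
F = 4 * pi * 0.0587 * 1.18e-07
F = 8.70422e-08 N = 87.0422 nN

87.0422


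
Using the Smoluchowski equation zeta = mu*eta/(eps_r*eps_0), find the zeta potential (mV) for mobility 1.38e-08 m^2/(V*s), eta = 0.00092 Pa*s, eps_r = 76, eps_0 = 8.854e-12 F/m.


Smoluchowski equation: zeta = mu * eta / (eps_r * eps_0)
zeta = 1.38e-08 * 0.00092 / (76 * 8.854e-12)
zeta = 0.018867 V = 18.87 mV

18.87


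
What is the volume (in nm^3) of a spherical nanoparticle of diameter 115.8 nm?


Radius r = 115.8/2 = 57.9 nm
Volume V = (4/3) * pi * r^3
V = (4/3) * pi * (57.9)^3
V = 813063.19 nm^3

813063.19


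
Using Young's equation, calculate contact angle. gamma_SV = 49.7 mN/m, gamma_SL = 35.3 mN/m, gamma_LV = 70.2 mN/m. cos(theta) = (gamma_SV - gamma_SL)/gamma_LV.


cos(theta) = (gamma_SV - gamma_SL) / gamma_LV
cos(theta) = (49.7 - 35.3) / 70.2
cos(theta) = 0.205128
theta = arccos(0.205128) = 78.16 degrees

78.16


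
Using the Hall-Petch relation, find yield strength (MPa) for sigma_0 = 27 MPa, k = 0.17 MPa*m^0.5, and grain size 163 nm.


d = 163 nm = 1.63e-07 m
sqrt(d) = 0.0004037326
Hall-Petch contribution = k / sqrt(d) = 0.17 / 0.0004037326 = 421.1 MPa
sigma = sigma_0 + k/sqrt(d) = 27 + 421.1 = 448.1 MPa

448.1


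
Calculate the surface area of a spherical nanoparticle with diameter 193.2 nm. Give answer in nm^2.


Radius r = 193.2/2 = 96.6 nm
Surface area SA = 4 * pi * r^2
SA = 4 * pi * (96.6)^2
SA = 117263.84 nm^2

117263.84


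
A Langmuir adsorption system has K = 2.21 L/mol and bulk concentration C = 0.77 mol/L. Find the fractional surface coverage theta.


Langmuir isotherm: theta = K*C / (1 + K*C)
K*C = 2.21 * 0.77 = 1.7017
theta = 1.7017 / (1 + 1.7017) = 1.7017 / 2.7017
theta = 0.6299

0.6299


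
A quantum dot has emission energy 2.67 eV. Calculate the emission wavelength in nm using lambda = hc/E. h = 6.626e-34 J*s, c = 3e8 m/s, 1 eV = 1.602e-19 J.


Convert energy: E = 2.67 eV = 2.67 * 1.602e-19 = 4.27734e-19 J
lambda = h*c / E = 6.626e-34 * 3e8 / 4.27734e-19
lambda = 4.64728e-07 m = 464.7 nm

464.7


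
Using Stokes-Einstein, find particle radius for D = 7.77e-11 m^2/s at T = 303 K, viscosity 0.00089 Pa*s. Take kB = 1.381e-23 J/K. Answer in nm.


Stokes-Einstein: R = kB*T / (6*pi*eta*D)
R = 1.381e-23 * 303 / (6 * pi * 0.00089 * 7.77e-11)
R = 3.21014e-09 m = 3.21 nm

3.21


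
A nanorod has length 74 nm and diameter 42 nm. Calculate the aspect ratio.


Aspect ratio AR = length / diameter
AR = 74 / 42
AR = 1.76

1.76


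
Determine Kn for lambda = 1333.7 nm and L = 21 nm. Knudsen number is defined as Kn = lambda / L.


Knudsen number Kn = lambda / L
Kn = 1333.7 / 21
Kn = 63.5095

63.5095


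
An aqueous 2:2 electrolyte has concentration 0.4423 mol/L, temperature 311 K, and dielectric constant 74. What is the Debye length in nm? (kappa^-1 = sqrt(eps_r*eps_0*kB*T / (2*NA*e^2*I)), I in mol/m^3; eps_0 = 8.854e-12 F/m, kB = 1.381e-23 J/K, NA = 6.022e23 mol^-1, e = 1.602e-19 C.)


Ionic strength I = 0.4423 * 2^2 * 1000 = 1769.2 mol/m^3
kappa^-1 = sqrt(74 * 8.854e-12 * 1.381e-23 * 311 / (2 * 6.022e23 * (1.602e-19)^2 * 1769.2))
kappa^-1 = 0.227 nm

0.227


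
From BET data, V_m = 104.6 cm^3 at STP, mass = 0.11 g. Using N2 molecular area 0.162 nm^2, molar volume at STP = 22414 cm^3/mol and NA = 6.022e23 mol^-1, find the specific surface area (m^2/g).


Number of moles in monolayer = V_m / 22414 = 104.6 / 22414 = 0.00466673
Number of molecules = moles * NA = 0.00466673 * 6.022e23
SA = molecules * sigma / mass
SA = (104.6 / 22414) * 6.022e23 * 0.162e-18 / 0.11
SA = 4138.8 m^2/g

4138.8


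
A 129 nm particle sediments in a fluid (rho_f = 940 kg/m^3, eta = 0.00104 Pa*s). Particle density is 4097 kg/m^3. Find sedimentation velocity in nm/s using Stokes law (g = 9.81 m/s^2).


Radius R = 129/2 nm = 6.45e-08 m
Density difference = 4097 - 940 = 3157 kg/m^3
v = 2 * R^2 * (rho_p - rho_f) * g / (9 * eta)
v = 2 * (6.45e-08)^2 * 3157 * 9.81 / (9 * 0.00104)
v = 2.75307e-08 m/s = 27.5307 nm/s

27.5307


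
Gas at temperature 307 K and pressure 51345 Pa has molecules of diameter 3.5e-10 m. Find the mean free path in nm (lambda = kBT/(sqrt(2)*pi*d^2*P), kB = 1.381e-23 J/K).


Mean free path: lambda = kB*T / (sqrt(2) * pi * d^2 * P)
lambda = 1.381e-23 * 307 / (sqrt(2) * pi * (3.5e-10)^2 * 51345)
lambda = 1.51717e-07 m
lambda = 151.72 nm

151.72


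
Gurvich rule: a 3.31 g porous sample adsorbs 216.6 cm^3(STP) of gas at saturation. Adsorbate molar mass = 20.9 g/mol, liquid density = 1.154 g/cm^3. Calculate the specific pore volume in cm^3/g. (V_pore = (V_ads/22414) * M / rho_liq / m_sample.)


Moles adsorbed n = V_ads / 22414 = 216.6 / 22414 = 9.663603e-03 mol
Liquid volume V_liq = n * M / rho_liq = 9.663603e-03 * 20.9 / 1.154 = 0.17502 cm^3
Specific pore volume V_pore = V_liq / m_sample = 0.17502 / 3.31
V_pore = 0.0529 cm^3/g

0.0529


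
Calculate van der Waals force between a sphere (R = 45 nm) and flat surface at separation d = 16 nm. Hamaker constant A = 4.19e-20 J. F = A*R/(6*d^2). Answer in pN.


Convert to SI: R = 45 nm = 4.5e-08 m, d = 16 nm = 1.6e-08 m
F = A * R / (6 * d^2)
F = 4.19e-20 * 4.5e-08 / (6 * (1.6e-08)^2)
F = 1.22754e-12 N = 1.228 pN

1.228


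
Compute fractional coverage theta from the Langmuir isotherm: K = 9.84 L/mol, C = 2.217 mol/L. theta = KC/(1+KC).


Langmuir isotherm: theta = K*C / (1 + K*C)
K*C = 9.84 * 2.217 = 21.81528
theta = 21.81528 / (1 + 21.81528) = 21.81528 / 22.81528
theta = 0.9562

0.9562


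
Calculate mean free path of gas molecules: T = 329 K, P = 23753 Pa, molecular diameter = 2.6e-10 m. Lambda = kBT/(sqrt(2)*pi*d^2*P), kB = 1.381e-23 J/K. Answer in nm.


Mean free path: lambda = kB*T / (sqrt(2) * pi * d^2 * P)
lambda = 1.381e-23 * 329 / (sqrt(2) * pi * (2.6e-10)^2 * 23753)
lambda = 6.36883e-07 m
lambda = 636.88 nm

636.88


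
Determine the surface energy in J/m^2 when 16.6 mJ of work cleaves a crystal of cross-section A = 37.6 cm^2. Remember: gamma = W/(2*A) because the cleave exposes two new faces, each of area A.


Convert: A = 37.6 cm^2 = 0.00376 m^2, W = 16.6 mJ = 0.0166 J
Cleaving exposes two faces of area A, so total new surface = 2*A and gamma = W / (2*A)
gamma = 0.0166 / (2 * 0.00376)
gamma = 2.207 J/m^2

2.207


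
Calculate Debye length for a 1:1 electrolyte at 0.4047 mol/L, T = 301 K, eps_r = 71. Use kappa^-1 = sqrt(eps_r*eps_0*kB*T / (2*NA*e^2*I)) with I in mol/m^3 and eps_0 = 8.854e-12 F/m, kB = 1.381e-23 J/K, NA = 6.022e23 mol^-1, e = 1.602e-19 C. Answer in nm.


Ionic strength I = 0.4047 * 1^2 * 1000 = 404.7 mol/m^3
kappa^-1 = sqrt(71 * 8.854e-12 * 1.381e-23 * 301 / (2 * 6.022e23 * (1.602e-19)^2 * 404.7))
kappa^-1 = 0.457 nm

0.457


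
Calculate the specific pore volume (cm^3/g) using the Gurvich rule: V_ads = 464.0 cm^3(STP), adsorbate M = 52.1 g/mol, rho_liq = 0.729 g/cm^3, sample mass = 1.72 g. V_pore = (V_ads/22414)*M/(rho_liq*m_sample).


Moles adsorbed n = V_ads / 22414 = 464.0 / 22414 = 2.070135e-02 mol
Liquid volume V_liq = n * M / rho_liq = 2.070135e-02 * 52.1 / 0.729 = 1.47948 cm^3
Specific pore volume V_pore = V_liq / m_sample = 1.47948 / 1.72
V_pore = 0.8602 cm^3/g

0.8602


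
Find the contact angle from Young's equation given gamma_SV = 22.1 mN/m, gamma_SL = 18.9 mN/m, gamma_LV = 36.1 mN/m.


cos(theta) = (gamma_SV - gamma_SL) / gamma_LV
cos(theta) = (22.1 - 18.9) / 36.1
cos(theta) = 0.088643
theta = arccos(0.088643) = 84.91 degrees

84.91


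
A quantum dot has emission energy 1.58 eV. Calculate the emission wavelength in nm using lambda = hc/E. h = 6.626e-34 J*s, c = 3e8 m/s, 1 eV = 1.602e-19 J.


Convert energy: E = 1.58 eV = 1.58 * 1.602e-19 = 2.53116e-19 J
lambda = h*c / E = 6.626e-34 * 3e8 / 2.53116e-19
lambda = 7.85332e-07 m = 785.3 nm

785.3


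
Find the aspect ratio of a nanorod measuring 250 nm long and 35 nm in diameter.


Aspect ratio AR = length / diameter
AR = 250 / 35
AR = 7.14

7.14


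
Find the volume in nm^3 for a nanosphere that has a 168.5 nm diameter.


Radius r = 168.5/2 = 84.25 nm
Volume V = (4/3) * pi * r^3
V = (4/3) * pi * (84.25)^3
V = 2504945.83 nm^3

2504945.83


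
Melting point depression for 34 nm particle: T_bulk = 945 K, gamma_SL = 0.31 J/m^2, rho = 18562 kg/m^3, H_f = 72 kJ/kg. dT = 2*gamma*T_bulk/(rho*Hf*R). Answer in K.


Radius R = 34/2 = 17 nm = 1.7e-08 m
Convert H_f = 72 kJ/kg = 72000 J/kg
dT = 2 * gamma_SL * T_bulk / (rho * H_f * R)
dT = 2 * 0.31 * 945 / (18562 * 72000 * 1.7e-08)
dT = 25.8 K

25.8


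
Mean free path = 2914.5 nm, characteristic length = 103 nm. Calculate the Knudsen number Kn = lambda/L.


Knudsen number Kn = lambda / L
Kn = 2914.5 / 103
Kn = 28.2961

28.2961


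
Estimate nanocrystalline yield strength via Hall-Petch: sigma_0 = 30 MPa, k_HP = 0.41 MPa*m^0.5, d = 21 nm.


d = 21 nm = 2.1e-08 m
sqrt(d) = 0.0001449138
Hall-Petch contribution = k / sqrt(d) = 0.41 / 0.0001449138 = 2829.3 MPa
sigma = sigma_0 + k/sqrt(d) = 30 + 2829.3 = 2859.3 MPa

2859.3


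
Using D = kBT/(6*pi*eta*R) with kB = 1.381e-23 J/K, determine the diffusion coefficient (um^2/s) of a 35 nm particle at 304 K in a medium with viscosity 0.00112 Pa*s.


Radius R = 35/2 = 17.5 nm = 1.75e-08 m
D = kB*T / (6*pi*eta*R)
D = 1.381e-23 * 304 / (6 * pi * 0.00112 * 1.75e-08)
D = 1.13634e-11 m^2/s = 11.363 um^2/s

11.363


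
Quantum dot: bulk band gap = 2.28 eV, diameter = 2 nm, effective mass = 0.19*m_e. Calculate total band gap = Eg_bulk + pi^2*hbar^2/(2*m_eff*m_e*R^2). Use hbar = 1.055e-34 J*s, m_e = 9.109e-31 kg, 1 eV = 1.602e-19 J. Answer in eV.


Radius R = 2/2 nm = 1e-09 m
Confinement energy dE = pi^2 * hbar^2 / (2 * m_eff * m_e * R^2)
dE = pi^2 * (1.055e-34)^2 / (2 * 0.19 * 9.109e-31 * (1e-09)^2) J, divided by 1.602e-19 J/eV
dE = 1.981 eV
Total band gap = E_g(bulk) + dE = 2.28 + 1.981 = 4.261 eV

4.261


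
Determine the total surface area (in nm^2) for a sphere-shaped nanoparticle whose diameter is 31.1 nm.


Radius r = 31.1/2 = 15.55 nm
Surface area SA = 4 * pi * r^2
SA = 4 * pi * (15.55)^2
SA = 3038.58 nm^2

3038.58


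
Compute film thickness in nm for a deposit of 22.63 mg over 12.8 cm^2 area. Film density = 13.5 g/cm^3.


Convert: m = 22.63 mg = 2.2630e-05 kg, A = 12.8 cm^2 = 1.2800e-03 m^2, rho = 13.5 g/cm^3 = 13500 kg/m^3
t = m / (A * rho)
t = 2.2630e-05 / (1.2800e-03 * 13500)
t = 1.3096e-06 m = 1309.6 nm

1309.6


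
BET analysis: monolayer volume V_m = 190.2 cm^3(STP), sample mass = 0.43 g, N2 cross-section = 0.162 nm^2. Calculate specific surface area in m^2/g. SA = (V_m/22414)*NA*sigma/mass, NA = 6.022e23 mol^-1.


Number of moles in monolayer = V_m / 22414 = 190.2 / 22414 = 0.00848577
Number of molecules = moles * NA = 0.00848577 * 6.022e23
SA = molecules * sigma / mass
SA = (190.2 / 22414) * 6.022e23 * 0.162e-18 / 0.43
SA = 1925.2 m^2/g

1925.2


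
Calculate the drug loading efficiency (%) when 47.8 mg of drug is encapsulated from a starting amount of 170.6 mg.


Drug loading efficiency = (drug loaded / drug initial) * 100
DLE = 47.8 / 170.6 * 100
DLE = 0.2802 * 100
DLE = 28.02%

28.02


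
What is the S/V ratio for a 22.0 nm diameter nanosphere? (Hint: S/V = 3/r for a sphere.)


Radius r = 22.0/2 = 11 nm
S/V = 3 / r = 3 / 11
S/V = 0.2727 nm^-1

0.2727


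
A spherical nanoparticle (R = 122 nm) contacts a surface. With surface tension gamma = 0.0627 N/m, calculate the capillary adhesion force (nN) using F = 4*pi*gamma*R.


Convert radius: R = 122 nm = 1.22e-07 m
F = 4 * pi * gamma * R
F = 4 * pi * 0.0627 * 1.22e-07
F = 9.61252e-08 N = 96.1252 nN

96.1252


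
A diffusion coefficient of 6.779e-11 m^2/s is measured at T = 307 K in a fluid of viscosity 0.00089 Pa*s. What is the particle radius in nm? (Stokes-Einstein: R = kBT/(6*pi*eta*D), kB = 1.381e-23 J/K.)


Stokes-Einstein: R = kB*T / (6*pi*eta*D)
R = 1.381e-23 * 307 / (6 * pi * 0.00089 * 6.779e-11)
R = 3.72799e-09 m = 3.73 nm

3.73


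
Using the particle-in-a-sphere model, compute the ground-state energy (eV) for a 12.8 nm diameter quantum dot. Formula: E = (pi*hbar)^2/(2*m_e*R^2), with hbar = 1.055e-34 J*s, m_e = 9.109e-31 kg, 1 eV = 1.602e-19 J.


Radius R = 12.8/2 = 6.4 nm = 6.4e-09 m
E = (pi * 1.055e-34)^2 / (2 * 9.109e-31 * (6.4e-09)^2)
E(J) = 1.47212e-21
E = E(J) / 1.602e-19 = 0.0092 eV

0.0092


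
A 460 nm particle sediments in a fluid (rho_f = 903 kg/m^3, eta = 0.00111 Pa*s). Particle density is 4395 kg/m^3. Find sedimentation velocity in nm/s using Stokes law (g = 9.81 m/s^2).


Radius R = 460/2 nm = 2.3e-07 m
Density difference = 4395 - 903 = 3492 kg/m^3
v = 2 * R^2 * (rho_p - rho_f) * g / (9 * eta)
v = 2 * (2.3e-07)^2 * 3492 * 9.81 / (9 * 0.00111)
v = 3.62797e-07 m/s = 362.7968 nm/s

362.7968


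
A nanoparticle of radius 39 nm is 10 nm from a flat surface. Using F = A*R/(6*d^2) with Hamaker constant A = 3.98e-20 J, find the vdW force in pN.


Convert to SI: R = 39 nm = 3.9e-08 m, d = 10 nm = 1e-08 m
F = A * R / (6 * d^2)
F = 3.98e-20 * 3.9e-08 / (6 * (1e-08)^2)
F = 2.587e-12 N = 2.587 pN

2.587


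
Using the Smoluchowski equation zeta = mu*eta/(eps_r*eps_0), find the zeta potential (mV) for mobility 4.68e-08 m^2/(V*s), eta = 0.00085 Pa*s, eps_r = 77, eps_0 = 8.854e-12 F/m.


Smoluchowski equation: zeta = mu * eta / (eps_r * eps_0)
zeta = 4.68e-08 * 0.00085 / (77 * 8.854e-12)
zeta = 0.058349 V = 58.35 mV

58.35


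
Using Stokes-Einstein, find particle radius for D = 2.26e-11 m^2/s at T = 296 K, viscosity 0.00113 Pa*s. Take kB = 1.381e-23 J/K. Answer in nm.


Stokes-Einstein: R = kB*T / (6*pi*eta*D)
R = 1.381e-23 * 296 / (6 * pi * 0.00113 * 2.26e-11)
R = 8.49175e-09 m = 8.49 nm

8.49


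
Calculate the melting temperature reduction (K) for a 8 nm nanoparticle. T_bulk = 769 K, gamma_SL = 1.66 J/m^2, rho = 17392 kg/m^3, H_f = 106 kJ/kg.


Radius R = 8/2 = 4 nm = 4e-09 m
Convert H_f = 106 kJ/kg = 106000 J/kg
dT = 2 * gamma_SL * T_bulk / (rho * H_f * R)
dT = 2 * 1.66 * 769 / (17392 * 106000 * 4e-09)
dT = 346.2 K

346.2


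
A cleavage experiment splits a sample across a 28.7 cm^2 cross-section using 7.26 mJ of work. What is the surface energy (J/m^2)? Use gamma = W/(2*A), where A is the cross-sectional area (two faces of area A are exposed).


Convert: A = 28.7 cm^2 = 0.00287 m^2, W = 7.26 mJ = 0.00726 J
Cleaving exposes two faces of area A, so total new surface = 2*A and gamma = W / (2*A)
gamma = 0.00726 / (2 * 0.00287)
gamma = 1.265 J/m^2

1.265


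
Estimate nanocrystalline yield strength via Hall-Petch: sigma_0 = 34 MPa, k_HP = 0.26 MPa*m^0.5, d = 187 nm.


d = 187 nm = 1.87e-07 m
sqrt(d) = 0.000432435
Hall-Petch contribution = k / sqrt(d) = 0.26 / 0.000432435 = 601.2 MPa
sigma = sigma_0 + k/sqrt(d) = 34 + 601.2 = 635.2 MPa

635.2


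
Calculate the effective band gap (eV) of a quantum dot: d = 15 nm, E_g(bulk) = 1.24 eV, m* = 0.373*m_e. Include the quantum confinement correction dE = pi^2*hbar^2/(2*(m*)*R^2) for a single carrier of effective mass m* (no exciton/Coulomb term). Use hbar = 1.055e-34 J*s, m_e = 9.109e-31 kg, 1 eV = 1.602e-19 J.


Radius R = 15/2 nm = 7.5e-09 m
Confinement energy dE = pi^2 * hbar^2 / (2 * m_eff * m_e * R^2)
dE = pi^2 * (1.055e-34)^2 / (2 * 0.373 * 9.109e-31 * (7.5e-09)^2) J, divided by 1.602e-19 J/eV
dE = 0.0179 eV
Total band gap = E_g(bulk) + dE = 1.24 + 0.0179 = 1.2579 eV

1.2579


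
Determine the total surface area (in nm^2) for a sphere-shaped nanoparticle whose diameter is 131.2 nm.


Radius r = 131.2/2 = 65.6 nm
Surface area SA = 4 * pi * r^2
SA = 4 * pi * (65.6)^2
SA = 54077.62 nm^2

54077.62


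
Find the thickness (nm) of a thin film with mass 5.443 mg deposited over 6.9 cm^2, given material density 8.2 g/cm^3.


Convert: m = 5.443 mg = 5.4430e-06 kg, A = 6.9 cm^2 = 6.9000e-04 m^2, rho = 8.2 g/cm^3 = 8200 kg/m^3
t = m / (A * rho)
t = 5.4430e-06 / (6.9000e-04 * 8200)
t = 9.6200e-07 m = 962.0 nm

962.0


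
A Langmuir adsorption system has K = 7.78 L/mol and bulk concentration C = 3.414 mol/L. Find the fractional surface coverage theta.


Langmuir isotherm: theta = K*C / (1 + K*C)
K*C = 7.78 * 3.414 = 26.56092
theta = 26.56092 / (1 + 26.56092) = 26.56092 / 27.56092
theta = 0.9637

0.9637


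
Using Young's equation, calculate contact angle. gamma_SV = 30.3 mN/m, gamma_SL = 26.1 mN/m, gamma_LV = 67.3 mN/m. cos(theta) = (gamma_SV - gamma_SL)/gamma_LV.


cos(theta) = (gamma_SV - gamma_SL) / gamma_LV
cos(theta) = (30.3 - 26.1) / 67.3
cos(theta) = 0.062407
theta = arccos(0.062407) = 86.42 degrees

86.42


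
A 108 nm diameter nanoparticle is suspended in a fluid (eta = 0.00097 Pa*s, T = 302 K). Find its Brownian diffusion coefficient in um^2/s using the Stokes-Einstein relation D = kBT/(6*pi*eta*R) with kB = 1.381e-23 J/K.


Radius R = 108/2 = 54 nm = 5.4e-08 m
D = kB*T / (6*pi*eta*R)
D = 1.381e-23 * 302 / (6 * pi * 0.00097 * 5.4e-08)
D = 4.2241e-12 m^2/s = 4.224 um^2/s

4.224


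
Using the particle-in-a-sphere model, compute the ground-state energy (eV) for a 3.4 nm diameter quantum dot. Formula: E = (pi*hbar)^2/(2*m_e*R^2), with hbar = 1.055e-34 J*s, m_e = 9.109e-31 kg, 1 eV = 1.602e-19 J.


Radius R = 3.4/2 = 1.7 nm = 1.7e-09 m
E = (pi * 1.055e-34)^2 / (2 * 9.109e-31 * (1.7e-09)^2)
E(J) = 2.08644e-20
E = E(J) / 1.602e-19 = 0.1302 eV

0.1302


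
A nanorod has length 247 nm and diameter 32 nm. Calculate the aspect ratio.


Aspect ratio AR = length / diameter
AR = 247 / 32
AR = 7.72

7.72


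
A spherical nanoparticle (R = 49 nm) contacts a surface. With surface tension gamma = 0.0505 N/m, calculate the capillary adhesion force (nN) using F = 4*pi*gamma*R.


Convert radius: R = 49 nm = 4.9e-08 m
F = 4 * pi * gamma * R
F = 4 * pi * 0.0505 * 4.9e-08
F = 3.10955e-08 N = 31.0955 nN

31.0955


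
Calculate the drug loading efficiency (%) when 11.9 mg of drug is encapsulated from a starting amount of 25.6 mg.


Drug loading efficiency = (drug loaded / drug initial) * 100
DLE = 11.9 / 25.6 * 100
DLE = 0.4648 * 100
DLE = 46.48%

46.48


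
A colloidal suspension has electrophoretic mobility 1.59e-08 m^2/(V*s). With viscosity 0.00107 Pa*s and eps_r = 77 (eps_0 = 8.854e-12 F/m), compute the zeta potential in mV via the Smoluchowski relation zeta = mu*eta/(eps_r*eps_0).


Smoluchowski equation: zeta = mu * eta / (eps_r * eps_0)
zeta = 1.59e-08 * 0.00107 / (77 * 8.854e-12)
zeta = 0.024955 V = 24.95 mV

24.95


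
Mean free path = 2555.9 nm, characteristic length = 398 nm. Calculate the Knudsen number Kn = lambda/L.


Knudsen number Kn = lambda / L
Kn = 2555.9 / 398
Kn = 6.4219

6.4219


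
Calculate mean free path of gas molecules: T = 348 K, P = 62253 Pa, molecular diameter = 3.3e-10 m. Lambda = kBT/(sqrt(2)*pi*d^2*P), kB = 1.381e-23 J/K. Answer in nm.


Mean free path: lambda = kB*T / (sqrt(2) * pi * d^2 * P)
lambda = 1.381e-23 * 348 / (sqrt(2) * pi * (3.3e-10)^2 * 62253)
lambda = 1.59558e-07 m
lambda = 159.56 nm

159.56


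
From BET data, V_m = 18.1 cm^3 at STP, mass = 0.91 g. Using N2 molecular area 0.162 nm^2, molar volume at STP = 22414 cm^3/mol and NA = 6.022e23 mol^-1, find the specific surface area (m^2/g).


Number of moles in monolayer = V_m / 22414 = 18.1 / 22414 = 0.00080753
Number of molecules = moles * NA = 0.00080753 * 6.022e23
SA = molecules * sigma / mass
SA = (18.1 / 22414) * 6.022e23 * 0.162e-18 / 0.91
SA = 86.6 m^2/g

86.6


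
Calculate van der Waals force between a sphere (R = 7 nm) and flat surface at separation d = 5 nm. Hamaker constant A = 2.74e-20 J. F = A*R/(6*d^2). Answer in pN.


Convert to SI: R = 7 nm = 7e-09 m, d = 5 nm = 5e-09 m
F = A * R / (6 * d^2)
F = 2.74e-20 * 7e-09 / (6 * (5e-09)^2)
F = 1.27867e-12 N = 1.279 pN

1.279


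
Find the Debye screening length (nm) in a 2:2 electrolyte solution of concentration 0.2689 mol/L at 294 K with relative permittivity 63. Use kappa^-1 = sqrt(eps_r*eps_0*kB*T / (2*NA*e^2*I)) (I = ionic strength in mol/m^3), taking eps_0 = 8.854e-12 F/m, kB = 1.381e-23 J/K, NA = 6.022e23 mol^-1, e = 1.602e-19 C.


Ionic strength I = 0.2689 * 2^2 * 1000 = 1075.6 mol/m^3
kappa^-1 = sqrt(63 * 8.854e-12 * 1.381e-23 * 294 / (2 * 6.022e23 * (1.602e-19)^2 * 1075.6))
kappa^-1 = 0.261 nm

0.261


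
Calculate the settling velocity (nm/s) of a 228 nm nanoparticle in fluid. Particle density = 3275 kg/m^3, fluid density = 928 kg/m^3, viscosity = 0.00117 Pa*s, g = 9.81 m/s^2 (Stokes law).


Radius R = 228/2 nm = 1.14e-07 m
Density difference = 3275 - 928 = 2347 kg/m^3
v = 2 * R^2 * (rho_p - rho_f) * g / (9 * eta)
v = 2 * (1.14e-07)^2 * 2347 * 9.81 / (9 * 0.00117)
v = 5.68321e-08 m/s = 56.8321 nm/s

56.8321


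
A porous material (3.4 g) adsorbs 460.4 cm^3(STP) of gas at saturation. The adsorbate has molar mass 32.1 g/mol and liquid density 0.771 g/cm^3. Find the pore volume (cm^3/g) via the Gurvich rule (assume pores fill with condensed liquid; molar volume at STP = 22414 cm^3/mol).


Moles adsorbed n = V_ads / 22414 = 460.4 / 22414 = 2.054073e-02 mol
Liquid volume V_liq = n * M / rho_liq = 2.054073e-02 * 32.1 / 0.771 = 0.85520 cm^3
Specific pore volume V_pore = V_liq / m_sample = 0.85520 / 3.4
V_pore = 0.2515 cm^3/g

0.2515


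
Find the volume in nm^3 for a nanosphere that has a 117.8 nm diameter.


Radius r = 117.8/2 = 58.9 nm
Volume V = (4/3) * pi * r^3
V = (4/3) * pi * (58.9)^3
V = 855922.6 nm^3

855922.6


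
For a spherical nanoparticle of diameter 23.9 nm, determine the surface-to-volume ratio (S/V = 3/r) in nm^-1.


Radius r = 23.9/2 = 11.95 nm
S/V = 3 / r = 3 / 11.95
S/V = 0.251 nm^-1

0.251


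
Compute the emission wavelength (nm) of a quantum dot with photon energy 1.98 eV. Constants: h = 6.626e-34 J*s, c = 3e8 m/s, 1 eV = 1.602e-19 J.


Convert energy: E = 1.98 eV = 1.98 * 1.602e-19 = 3.17196e-19 J
lambda = h*c / E = 6.626e-34 * 3e8 / 3.17196e-19
lambda = 6.26679e-07 m = 626.7 nm

626.7


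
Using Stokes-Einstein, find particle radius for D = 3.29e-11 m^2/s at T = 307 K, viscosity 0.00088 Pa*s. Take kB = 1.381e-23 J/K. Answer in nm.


Stokes-Einstein: R = kB*T / (6*pi*eta*D)
R = 1.381e-23 * 307 / (6 * pi * 0.00088 * 3.29e-11)
R = 7.76877e-09 m = 7.77 nm

7.77


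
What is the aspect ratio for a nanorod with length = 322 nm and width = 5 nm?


Aspect ratio AR = length / diameter
AR = 322 / 5
AR = 64.4

64.4


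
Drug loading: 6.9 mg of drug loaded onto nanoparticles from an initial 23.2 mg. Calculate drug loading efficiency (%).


Drug loading efficiency = (drug loaded / drug initial) * 100
DLE = 6.9 / 23.2 * 100
DLE = 0.2974 * 100
DLE = 29.74%

29.74


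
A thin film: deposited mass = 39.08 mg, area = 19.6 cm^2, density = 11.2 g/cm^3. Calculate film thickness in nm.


Convert: m = 39.08 mg = 3.9080e-05 kg, A = 19.6 cm^2 = 1.9600e-03 m^2, rho = 11.2 g/cm^3 = 11200 kg/m^3
t = m / (A * rho)
t = 3.9080e-05 / (1.9600e-03 * 11200)
t = 1.7802e-06 m = 1780.2 nm

1780.2


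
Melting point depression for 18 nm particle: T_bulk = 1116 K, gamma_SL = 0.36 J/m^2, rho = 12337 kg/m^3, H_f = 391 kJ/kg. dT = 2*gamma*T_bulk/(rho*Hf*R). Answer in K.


Radius R = 18/2 = 9 nm = 9e-09 m
Convert H_f = 391 kJ/kg = 391000 J/kg
dT = 2 * gamma_SL * T_bulk / (rho * H_f * R)
dT = 2 * 0.36 * 1116 / (12337 * 391000 * 9e-09)
dT = 18.5 K

18.5


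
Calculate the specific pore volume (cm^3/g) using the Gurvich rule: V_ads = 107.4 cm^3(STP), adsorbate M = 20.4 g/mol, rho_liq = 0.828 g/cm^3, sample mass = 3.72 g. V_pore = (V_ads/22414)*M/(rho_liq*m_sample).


Moles adsorbed n = V_ads / 22414 = 107.4 / 22414 = 4.791648e-03 mol
Liquid volume V_liq = n * M / rho_liq = 4.791648e-03 * 20.4 / 0.828 = 0.11806 cm^3
Specific pore volume V_pore = V_liq / m_sample = 0.11806 / 3.72
V_pore = 0.0317 cm^3/g

0.0317


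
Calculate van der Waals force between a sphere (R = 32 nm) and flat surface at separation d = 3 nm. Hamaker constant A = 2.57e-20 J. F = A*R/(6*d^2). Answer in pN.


Convert to SI: R = 32 nm = 3.2e-08 m, d = 3 nm = 3e-09 m
F = A * R / (6 * d^2)
F = 2.57e-20 * 3.2e-08 / (6 * (3e-09)^2)
F = 1.52296e-11 N = 15.23 pN

15.23


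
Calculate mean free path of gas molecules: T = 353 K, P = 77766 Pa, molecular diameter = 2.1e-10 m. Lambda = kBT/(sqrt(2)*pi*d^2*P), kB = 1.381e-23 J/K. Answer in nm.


Mean free path: lambda = kB*T / (sqrt(2) * pi * d^2 * P)
lambda = 1.381e-23 * 353 / (sqrt(2) * pi * (2.1e-10)^2 * 77766)
lambda = 3.19945e-07 m
lambda = 319.94 nm

319.94


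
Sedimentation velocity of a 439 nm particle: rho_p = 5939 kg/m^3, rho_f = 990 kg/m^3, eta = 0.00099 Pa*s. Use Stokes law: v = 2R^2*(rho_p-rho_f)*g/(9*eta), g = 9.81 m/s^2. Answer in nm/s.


Radius R = 439/2 nm = 2.195e-07 m
Density difference = 5939 - 990 = 4949 kg/m^3
v = 2 * R^2 * (rho_p - rho_f) * g / (9 * eta)
v = 2 * (2.195e-07)^2 * 4949 * 9.81 / (9 * 0.00099)
v = 5.25059e-07 m/s = 525.0586 nm/s

525.0586


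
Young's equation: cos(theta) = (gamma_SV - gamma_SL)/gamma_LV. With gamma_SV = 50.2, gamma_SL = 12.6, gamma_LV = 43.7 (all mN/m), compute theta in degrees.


cos(theta) = (gamma_SV - gamma_SL) / gamma_LV
cos(theta) = (50.2 - 12.6) / 43.7
cos(theta) = 0.860412
theta = arccos(0.860412) = 30.64 degrees

30.64


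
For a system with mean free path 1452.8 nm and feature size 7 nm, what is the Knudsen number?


Knudsen number Kn = lambda / L
Kn = 1452.8 / 7
Kn = 207.5429

207.5429


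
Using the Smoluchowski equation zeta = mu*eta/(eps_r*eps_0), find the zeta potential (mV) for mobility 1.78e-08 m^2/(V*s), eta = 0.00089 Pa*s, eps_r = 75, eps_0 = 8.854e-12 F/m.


Smoluchowski equation: zeta = mu * eta / (eps_r * eps_0)
zeta = 1.78e-08 * 0.00089 / (75 * 8.854e-12)
zeta = 0.023857 V = 23.86 mV

23.86


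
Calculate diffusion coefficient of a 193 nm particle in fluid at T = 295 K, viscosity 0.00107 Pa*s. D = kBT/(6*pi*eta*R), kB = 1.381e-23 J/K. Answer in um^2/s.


Radius R = 193/2 = 96.5 nm = 9.65e-08 m
D = kB*T / (6*pi*eta*R)
D = 1.381e-23 * 295 / (6 * pi * 0.00107 * 9.65e-08)
D = 2.09317e-12 m^2/s = 2.093 um^2/s

2.093


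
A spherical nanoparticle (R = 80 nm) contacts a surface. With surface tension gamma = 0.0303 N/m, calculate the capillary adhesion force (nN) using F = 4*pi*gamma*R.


Convert radius: R = 80 nm = 8e-08 m
F = 4 * pi * gamma * R
F = 4 * pi * 0.0303 * 8e-08
F = 3.04609e-08 N = 30.4609 nN

30.4609


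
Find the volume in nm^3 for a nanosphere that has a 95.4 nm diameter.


Radius r = 95.4/2 = 47.7 nm
Volume V = (4/3) * pi * r^3
V = (4/3) * pi * (47.7)^3
V = 454614.98 nm^3

454614.98


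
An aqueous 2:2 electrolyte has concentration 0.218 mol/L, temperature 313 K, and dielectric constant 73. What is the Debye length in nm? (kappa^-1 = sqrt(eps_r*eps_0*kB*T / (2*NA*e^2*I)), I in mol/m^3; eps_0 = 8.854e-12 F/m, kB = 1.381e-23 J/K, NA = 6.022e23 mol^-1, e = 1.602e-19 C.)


Ionic strength I = 0.218 * 2^2 * 1000 = 872 mol/m^3
kappa^-1 = sqrt(73 * 8.854e-12 * 1.381e-23 * 313 / (2 * 6.022e23 * (1.602e-19)^2 * 872))
kappa^-1 = 0.322 nm

0.322


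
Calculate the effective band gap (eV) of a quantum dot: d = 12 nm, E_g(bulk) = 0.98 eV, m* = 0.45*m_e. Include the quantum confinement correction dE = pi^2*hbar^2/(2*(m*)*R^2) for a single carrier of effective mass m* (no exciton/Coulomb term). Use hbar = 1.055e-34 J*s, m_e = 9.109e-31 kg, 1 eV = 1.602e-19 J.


Radius R = 12/2 nm = 6e-09 m
Confinement energy dE = pi^2 * hbar^2 / (2 * m_eff * m_e * R^2)
dE = pi^2 * (1.055e-34)^2 / (2 * 0.45 * 9.109e-31 * (6e-09)^2) J, divided by 1.602e-19 J/eV
dE = 0.0232 eV
Total band gap = E_g(bulk) + dE = 0.98 + 0.0232 = 1.0032 eV

1.0032


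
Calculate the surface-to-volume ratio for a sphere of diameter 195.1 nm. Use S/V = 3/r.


Radius r = 195.1/2 = 97.55 nm
S/V = 3 / r = 3 / 97.55
S/V = 0.0308 nm^-1

0.0308


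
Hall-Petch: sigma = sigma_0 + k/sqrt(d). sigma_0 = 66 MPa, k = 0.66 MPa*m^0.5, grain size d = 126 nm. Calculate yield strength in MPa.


d = 126 nm = 1.26e-07 m
sqrt(d) = 0.0003549648
Hall-Petch contribution = k / sqrt(d) = 0.66 / 0.0003549648 = 1859.3 MPa
sigma = sigma_0 + k/sqrt(d) = 66 + 1859.3 = 1925.3 MPa

1925.3


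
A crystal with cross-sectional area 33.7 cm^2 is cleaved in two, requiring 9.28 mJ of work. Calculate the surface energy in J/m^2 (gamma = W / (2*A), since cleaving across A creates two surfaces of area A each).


Convert: A = 33.7 cm^2 = 0.00337 m^2, W = 9.28 mJ = 0.00928 J
Cleaving exposes two faces of area A, so total new surface = 2*A and gamma = W / (2*A)
gamma = 0.00928 / (2 * 0.00337)
gamma = 1.377 J/m^2

1.377


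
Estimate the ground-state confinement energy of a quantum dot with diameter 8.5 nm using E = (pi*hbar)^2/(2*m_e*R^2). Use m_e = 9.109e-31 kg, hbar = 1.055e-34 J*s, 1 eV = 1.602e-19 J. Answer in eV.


Radius R = 8.5/2 = 4.25 nm = 4.25e-09 m
E = (pi * 1.055e-34)^2 / (2 * 9.109e-31 * (4.25e-09)^2)
E(J) = 3.33831e-21
E = E(J) / 1.602e-19 = 0.0208 eV

0.0208


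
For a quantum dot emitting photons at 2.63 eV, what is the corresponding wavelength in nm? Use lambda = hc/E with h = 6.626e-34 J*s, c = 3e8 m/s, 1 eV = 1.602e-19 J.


Convert energy: E = 2.63 eV = 2.63 * 1.602e-19 = 4.21326e-19 J
lambda = h*c / E = 6.626e-34 * 3e8 / 4.21326e-19
lambda = 4.71796e-07 m = 471.8 nm

471.8
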